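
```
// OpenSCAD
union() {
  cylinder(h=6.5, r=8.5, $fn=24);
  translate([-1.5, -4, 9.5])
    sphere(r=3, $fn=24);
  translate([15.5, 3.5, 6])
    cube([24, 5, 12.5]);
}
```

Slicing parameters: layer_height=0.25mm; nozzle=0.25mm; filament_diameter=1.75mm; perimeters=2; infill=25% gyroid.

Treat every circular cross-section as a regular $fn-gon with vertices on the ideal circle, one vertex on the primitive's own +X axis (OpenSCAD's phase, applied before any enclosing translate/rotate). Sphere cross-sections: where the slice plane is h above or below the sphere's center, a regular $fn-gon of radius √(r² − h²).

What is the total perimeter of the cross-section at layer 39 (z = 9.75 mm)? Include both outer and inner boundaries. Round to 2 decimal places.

76.73 mm

At z = 9.75 mm: the cylinder does not reach this height (z outside [0, 6.5]); the r=3 sphere at (-1.5, -4) slices to a regular 24-gon of circumradius 2.990 (√(r²−h²) with h=0.25 from center) (perimeter = 2·24·2.990·sin(180°/24) = 18.73 mm); the cube at (15.5, 3.5) (footprint 24×5) is included at this height (perimeter 58.00 mm); Combining (union): the 2 present regions are separate (no shared area or edge), so areas and boundary lengths simply add and each stays a separate island — boundary = 76.73 mm. Overall, the cross-section has 2 separate islands. Total boundary length (outer) = 76.73 mm.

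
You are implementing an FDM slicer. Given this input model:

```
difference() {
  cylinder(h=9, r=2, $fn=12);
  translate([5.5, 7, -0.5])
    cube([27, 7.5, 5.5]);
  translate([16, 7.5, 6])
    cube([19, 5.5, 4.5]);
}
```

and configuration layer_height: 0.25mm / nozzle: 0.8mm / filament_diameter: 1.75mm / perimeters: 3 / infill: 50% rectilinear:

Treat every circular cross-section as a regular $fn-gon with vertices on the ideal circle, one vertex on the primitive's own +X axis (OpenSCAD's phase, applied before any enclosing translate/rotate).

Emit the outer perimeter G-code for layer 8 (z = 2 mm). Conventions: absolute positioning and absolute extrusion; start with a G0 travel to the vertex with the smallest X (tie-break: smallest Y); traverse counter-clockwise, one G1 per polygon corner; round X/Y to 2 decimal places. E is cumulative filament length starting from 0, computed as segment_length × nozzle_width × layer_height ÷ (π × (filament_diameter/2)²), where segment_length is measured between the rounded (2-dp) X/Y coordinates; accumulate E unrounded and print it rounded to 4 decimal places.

G0 X-2.00 Y0.00 Z2.00
G1 X-1.73 Y-1.00 E0.0861
G1 X-1.00 Y-1.73 E0.1720
G1 X0.00 Y-2.00 E0.2581
G1 X1.00 Y-1.73 E0.3442
G1 X1.73 Y-1.00 E0.4301
G1 X2.00 Y0.00 E0.5162
G1 X1.73 Y1.00 E0.6023
G1 X1.00 Y1.73 E0.6882
G1 X0.00 Y2.00 E0.7743
G1 X-1.00 Y1.73 E0.8604
G1 X-1.73 Y1.00 E0.9463
G1 X-2.00 Y0.00 E1.0324

At z = 2 mm: the r=2 cylinder contributes a regular 12-gon of circumradius 2; the 27×7.5 cube at (5.5, 7) contributes its full rectangle; the cube at (16, 7.5) is absent (z outside [6, 10.5]); Subtracting the remaining from the first: starting from the r=2 cylinder, the 27×7.5 cube at (5.5, 7) misses the remaining region (no effect) — 1 connected region. The outline is a single polygon with 12 vertices. Extrusion per mm of travel: 0.8 × 0.25 / (π × 0.875²) = 0.083150. Accumulating E over each segment gives final E = 1.0324.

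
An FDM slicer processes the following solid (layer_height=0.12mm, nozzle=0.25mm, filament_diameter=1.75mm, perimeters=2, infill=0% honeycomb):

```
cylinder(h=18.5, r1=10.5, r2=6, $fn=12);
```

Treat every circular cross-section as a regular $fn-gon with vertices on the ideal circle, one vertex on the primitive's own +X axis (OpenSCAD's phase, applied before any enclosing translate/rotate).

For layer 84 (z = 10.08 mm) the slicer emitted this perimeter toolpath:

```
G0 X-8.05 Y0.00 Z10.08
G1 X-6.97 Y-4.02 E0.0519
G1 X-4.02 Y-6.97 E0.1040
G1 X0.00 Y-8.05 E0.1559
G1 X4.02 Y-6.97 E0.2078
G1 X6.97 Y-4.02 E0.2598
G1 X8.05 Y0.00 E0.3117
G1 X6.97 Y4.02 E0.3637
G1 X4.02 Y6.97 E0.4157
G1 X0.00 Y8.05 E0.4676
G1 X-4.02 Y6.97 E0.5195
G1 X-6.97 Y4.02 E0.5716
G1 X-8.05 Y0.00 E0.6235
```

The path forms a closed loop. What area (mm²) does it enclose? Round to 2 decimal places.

Apply the shoelace formula to the sequence of (X, Y) vertices; enclosed area = 194.28 mm².

194.28 mm²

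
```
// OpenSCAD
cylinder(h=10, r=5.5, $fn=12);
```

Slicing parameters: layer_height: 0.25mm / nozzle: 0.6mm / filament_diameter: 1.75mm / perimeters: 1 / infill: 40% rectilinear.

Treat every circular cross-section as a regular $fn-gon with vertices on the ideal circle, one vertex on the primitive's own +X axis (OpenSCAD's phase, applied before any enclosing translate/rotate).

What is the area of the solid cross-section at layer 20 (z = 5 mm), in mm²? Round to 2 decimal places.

At z = 5 mm: the r=5.5 cylinder contributes a regular 12-gon of circumradius 5.5 (area = (12/2)·5.500²·sin(360°/12) = 90.75 mm²). Overall, the cross-section is a single solid region. Net area = 90.75 mm².

90.75 mm²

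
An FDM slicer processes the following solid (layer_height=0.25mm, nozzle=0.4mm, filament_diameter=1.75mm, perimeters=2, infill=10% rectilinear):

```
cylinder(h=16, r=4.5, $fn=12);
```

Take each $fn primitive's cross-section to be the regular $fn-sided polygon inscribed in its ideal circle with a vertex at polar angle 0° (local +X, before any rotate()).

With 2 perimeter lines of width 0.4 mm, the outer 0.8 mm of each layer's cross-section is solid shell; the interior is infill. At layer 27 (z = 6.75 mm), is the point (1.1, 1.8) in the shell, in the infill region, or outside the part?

At z = 6.75 mm: the r=4.5 cylinder gives a regular 12-gon of circumradius 4.5 (constant along its height). Overall, the cross-section is a single solid region. The nearest boundary edge runs (3.90, 2.25)→(2.25, 3.90); distance from the point to it = 2.30 mm. The point is inside the cross-section and 2.30 mm from the nearest boundary — more than the 0.8 mm shell width (2 × 0.4), so it's in the infill interior.

infill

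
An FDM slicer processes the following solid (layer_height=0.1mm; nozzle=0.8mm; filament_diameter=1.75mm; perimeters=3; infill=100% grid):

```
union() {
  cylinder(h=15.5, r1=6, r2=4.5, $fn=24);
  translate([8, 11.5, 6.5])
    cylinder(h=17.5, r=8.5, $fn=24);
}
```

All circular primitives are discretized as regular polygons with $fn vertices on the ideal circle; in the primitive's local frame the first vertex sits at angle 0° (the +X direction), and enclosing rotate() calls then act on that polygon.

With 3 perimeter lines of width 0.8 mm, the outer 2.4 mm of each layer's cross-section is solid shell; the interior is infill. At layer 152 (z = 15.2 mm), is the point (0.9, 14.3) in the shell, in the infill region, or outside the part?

At z = 15.2 mm: the cone (r1=6→r2=4.5) has section circumradius 4.529 here — a regular 24-gon; the r=8.5 cylinder at (8, 11.5) contributes a regular 24-gon of circumradius 8.5; Combining (union): the 2 present regions are separate (no shared area or edge), so areas and boundary lengths simply add and each stays a separate island — 2 connected regions. Overall, the cross-section has 2 separate islands. The nearest boundary edge runs (-0.21, 13.70)→(0.64, 15.75); distance from the point to it = 0.80 mm. (Shell/infill is judged within the island containing the point — the largest one.) The point is inside the cross-section, 0.80 mm from the nearest boundary — within the 2.4 mm shell band (3 × 0.8).

shell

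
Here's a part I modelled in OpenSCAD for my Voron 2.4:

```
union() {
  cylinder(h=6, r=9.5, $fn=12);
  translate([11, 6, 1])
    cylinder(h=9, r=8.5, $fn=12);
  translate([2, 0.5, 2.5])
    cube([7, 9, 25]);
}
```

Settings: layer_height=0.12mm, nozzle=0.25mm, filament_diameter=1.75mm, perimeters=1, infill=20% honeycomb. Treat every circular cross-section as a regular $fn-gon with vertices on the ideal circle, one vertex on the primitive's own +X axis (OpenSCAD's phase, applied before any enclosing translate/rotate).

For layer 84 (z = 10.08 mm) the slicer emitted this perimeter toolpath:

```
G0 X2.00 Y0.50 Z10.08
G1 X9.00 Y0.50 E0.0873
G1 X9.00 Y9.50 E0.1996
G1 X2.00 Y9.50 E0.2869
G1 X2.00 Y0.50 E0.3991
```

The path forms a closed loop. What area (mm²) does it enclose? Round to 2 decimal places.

63.00 mm²

Apply the shoelace formula to the sequence of (X, Y) vertices; enclosed area = 63.00 mm².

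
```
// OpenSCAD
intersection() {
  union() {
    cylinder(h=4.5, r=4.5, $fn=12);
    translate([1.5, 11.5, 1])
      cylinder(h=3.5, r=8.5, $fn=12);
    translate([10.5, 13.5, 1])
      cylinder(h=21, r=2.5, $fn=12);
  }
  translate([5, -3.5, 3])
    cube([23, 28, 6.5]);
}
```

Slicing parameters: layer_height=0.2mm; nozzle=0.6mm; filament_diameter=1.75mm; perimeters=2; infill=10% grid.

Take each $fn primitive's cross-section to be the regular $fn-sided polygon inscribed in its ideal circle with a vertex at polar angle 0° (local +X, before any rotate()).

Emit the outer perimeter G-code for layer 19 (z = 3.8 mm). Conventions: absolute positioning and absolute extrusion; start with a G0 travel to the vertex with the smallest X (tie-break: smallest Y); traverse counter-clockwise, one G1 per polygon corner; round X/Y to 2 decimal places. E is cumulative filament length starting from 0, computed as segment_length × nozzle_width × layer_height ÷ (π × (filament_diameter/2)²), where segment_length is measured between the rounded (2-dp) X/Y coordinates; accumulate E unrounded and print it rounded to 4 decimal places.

At z = 3.8 mm: the r=4.5 cylinder gives a regular 12-gon of circumradius 4.5 (constant along its height); the r=8.5 cylinder at (1.5, 11.5) gives a regular 12-gon of circumradius 8.5 (constant along its height); the r=2.5 cylinder at (10.5, 13.5) gives a regular 12-gon of circumradius 2.5 (constant along its height); Combining (union): the regions partially overlap (shared area 8.21 mm²), so overlapping operands fuse into one piece — 1 connected region; the cube at (5, -3.5) (footprint 23×28) is included at this height; Taking the intersection: the 23×28 cube at (5, -3.5) partially overlaps the result so far; clipping to the common part keeps 66.33 mm² — 1 connected region. The outline is a single polygon with 16 vertices. Extrusion per mm of travel: 0.6 × 0.2 / (π × 0.875²) = 0.049890. Accumulating E over each segment gives final E = 1.9950.

G0 X5.00 Y3.94 Z3.80
G1 X5.75 Y4.14 E0.0387
G1 X8.86 Y7.25 E0.2582
G1 X9.91 Y11.16 E0.4601
G1 X10.50 Y11.00 E0.4906
G1 X11.75 Y11.33 E0.5551
G1 X12.67 Y12.25 E0.6200
G1 X13.00 Y13.50 E0.6845
G1 X12.67 Y14.75 E0.7490
G1 X11.75 Y15.67 E0.8140
G1 X10.50 Y16.00 E0.8785
G1 X9.25 Y15.67 E0.9430
G1 X8.96 Y15.38 E0.9634
G1 X8.86 Y15.75 E0.9825
G1 X5.75 Y18.86 E1.2020
G1 X5.00 Y19.06 E1.2407
G1 X5.00 Y3.94 E1.9950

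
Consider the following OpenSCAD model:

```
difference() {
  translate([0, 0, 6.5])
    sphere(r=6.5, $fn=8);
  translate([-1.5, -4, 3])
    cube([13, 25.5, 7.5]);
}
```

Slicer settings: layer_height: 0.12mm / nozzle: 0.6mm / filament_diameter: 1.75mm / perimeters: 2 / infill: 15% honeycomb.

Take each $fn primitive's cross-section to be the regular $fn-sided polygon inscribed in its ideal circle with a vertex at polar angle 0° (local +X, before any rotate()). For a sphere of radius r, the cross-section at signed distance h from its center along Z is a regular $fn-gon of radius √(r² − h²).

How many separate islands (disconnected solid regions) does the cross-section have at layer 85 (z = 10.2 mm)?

1

At z = 10.2 mm: the sphere: section is a regular 8-gon, circumradius = √(r²−h²) = √(6.5²−3.7²) = 5.344; the cube at (-1.5, -4) is present — its section is the full 13×25.5 rectangle; Taking the first minus the rest: starting from the r=6.5 sphere, the 13×25.5 cube at (-1.5, -4) partially overlaps it — only the 51.76 mm² overlap (of its 331.50 mm²) is removed, clipping the outline — 1 connected region. Overall, the cross-section is a single solid region. Island count = 1.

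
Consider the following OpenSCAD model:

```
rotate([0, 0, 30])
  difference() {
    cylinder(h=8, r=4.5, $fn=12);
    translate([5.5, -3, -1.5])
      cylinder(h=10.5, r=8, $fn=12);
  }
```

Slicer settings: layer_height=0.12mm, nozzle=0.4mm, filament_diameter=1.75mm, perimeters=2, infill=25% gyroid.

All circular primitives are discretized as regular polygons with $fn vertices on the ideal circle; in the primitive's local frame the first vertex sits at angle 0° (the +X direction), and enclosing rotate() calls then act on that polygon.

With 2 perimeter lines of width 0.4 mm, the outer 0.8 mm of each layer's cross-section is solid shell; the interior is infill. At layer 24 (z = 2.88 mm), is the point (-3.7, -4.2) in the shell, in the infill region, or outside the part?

At z = 2.88 mm: the r=4.5 cylinder contributes a regular 12-gon of circumradius 4.5; the r=8 cylinder at (5.5, -3) gives a regular 12-gon of circumradius 8 (constant along its height); Subtracting the remaining from the first: starting from the r=4.5 cylinder, the r=8 cylinder at (5.5, -3) partially overlaps it — only the 40.36 mm² overlap (of its 192.00 mm²) is removed, clipping the outline — 1 connected region; (whole slice rotated 30° about Z — lengths, areas and connectivity unchanged). Overall, the cross-section is a single solid region. Undo the 30° rotation: the query point maps to (-5.304, -1.787) in the un-rotated model frame. The nearest boundary edge runs (-3.90, -2.25)→(-4.50, 0.00); distance from the point to it = 1.24 mm. The point is not inside any of the regions above, so it lies outside the cross-section (1.24 mm from the nearest boundary).

outside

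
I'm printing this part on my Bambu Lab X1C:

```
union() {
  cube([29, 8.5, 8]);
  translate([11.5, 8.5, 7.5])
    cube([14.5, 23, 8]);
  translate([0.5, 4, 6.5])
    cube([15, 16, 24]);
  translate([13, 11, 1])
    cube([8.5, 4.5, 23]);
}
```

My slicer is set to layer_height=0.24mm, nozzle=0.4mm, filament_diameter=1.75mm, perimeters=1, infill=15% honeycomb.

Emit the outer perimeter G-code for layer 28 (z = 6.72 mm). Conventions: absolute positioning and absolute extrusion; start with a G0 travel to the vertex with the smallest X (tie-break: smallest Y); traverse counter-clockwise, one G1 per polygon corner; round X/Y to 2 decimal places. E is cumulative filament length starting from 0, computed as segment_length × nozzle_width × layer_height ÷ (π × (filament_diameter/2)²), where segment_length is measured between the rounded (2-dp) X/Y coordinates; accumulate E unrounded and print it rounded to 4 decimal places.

At z = 6.72 mm: the cube (footprint 29×8.5) is included at this height; the cube at (11.5, 8.5) is absent (z outside [7.5, 15.5]); the cube at (0.5, 4) (footprint 15×16) is included at this height; the cube at (13, 11) (footprint 8.5×4.5) is included at this height; Merging all regions: the regions partially overlap (shared area 78.75 mm²), so overlapping operands fuse into one piece — 1 connected region. The outline is a single polygon with 12 vertices. Extrusion per mm of travel: 0.4 × 0.24 / (π × 0.875²) = 0.039912. Accumulating E over each segment gives final E = 4.3903.

G0 X0.00 Y0.00 Z6.72
G1 X29.00 Y0.00 E1.1575
G1 X29.00 Y8.50 E1.4967
G1 X15.50 Y8.50 E2.0355
G1 X15.50 Y11.00 E2.1353
G1 X21.50 Y11.00 E2.3748
G1 X21.50 Y15.50 E2.5544
G1 X15.50 Y15.50 E2.7939
G1 X15.50 Y20.00 E2.9735
G1 X0.50 Y20.00 E3.5721
G1 X0.50 Y8.50 E4.0311
G1 X0.00 Y8.50 E4.0511
G1 X0.00 Y0.00 E4.3903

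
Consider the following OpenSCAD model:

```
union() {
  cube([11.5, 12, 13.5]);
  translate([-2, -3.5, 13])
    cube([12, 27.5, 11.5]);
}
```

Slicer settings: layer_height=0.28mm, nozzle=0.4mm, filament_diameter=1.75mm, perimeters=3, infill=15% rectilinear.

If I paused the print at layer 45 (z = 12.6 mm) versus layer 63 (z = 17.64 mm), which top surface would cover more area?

layer 63 (z = 17.64 mm)

Layer 45 (z = 12.6): the cube (footprint 11.5×12) is included at this height (area 138.00 mm²); the cube at (-2, -3.5) is not intersected at this z (z outside [13, 24.5]); Combining (union): only the 11.5×12 cube is present, so the union is just that shape — area = 138.00 mm². So its area = 138.00 mm². Layer 63 (z = 17.64): the cube does not reach this height (z outside [0, 13.5]); the cube at (-2, -3.5) (footprint 12×27.5) is included at this height (area 330.00 mm²); Merging all regions: only the 12×27.5 cube at (-2, -3.5) is present, so the union is just that shape — area = 330.00 mm². So its area = 330.00 mm². Layer 63 is larger (330.00 vs 138.00 mm²).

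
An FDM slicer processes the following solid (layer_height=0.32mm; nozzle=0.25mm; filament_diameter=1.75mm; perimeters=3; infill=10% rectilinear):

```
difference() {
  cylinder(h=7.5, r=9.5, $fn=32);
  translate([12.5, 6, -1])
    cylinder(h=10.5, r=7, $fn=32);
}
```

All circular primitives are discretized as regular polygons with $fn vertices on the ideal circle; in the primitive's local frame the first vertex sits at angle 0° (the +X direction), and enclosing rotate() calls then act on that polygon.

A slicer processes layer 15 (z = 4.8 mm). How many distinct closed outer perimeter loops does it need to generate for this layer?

At z = 4.8 mm: the cylinder: section is a regular 32-gon, circumradius r=9.5; the cylinder at (12.5, 6): section is a regular 32-gon, circumradius r=7; After the difference (first − rest): starting from the r=9.5 cylinder, the r=7 cylinder at (12.5, 6) partially overlaps it — only the 15.26 mm² overlap (of its 152.95 mm²) is removed, clipping the outline — 1 connected region. The result has 1 disconnected region.

1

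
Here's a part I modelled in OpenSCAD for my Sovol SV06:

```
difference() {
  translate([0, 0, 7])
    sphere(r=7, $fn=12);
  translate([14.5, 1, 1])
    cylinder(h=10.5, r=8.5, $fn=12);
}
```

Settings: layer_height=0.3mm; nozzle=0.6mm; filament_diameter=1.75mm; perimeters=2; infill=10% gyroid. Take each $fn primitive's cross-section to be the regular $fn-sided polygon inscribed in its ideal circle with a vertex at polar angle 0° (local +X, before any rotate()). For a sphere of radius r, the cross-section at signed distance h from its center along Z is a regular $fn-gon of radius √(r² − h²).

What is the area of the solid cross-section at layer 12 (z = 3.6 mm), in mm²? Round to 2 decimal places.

At z = 3.6 mm: the sphere: section is a regular 12-gon, circumradius = √(r²−h²) = √(7²−3.4²) = 6.119 (area = (12/2)·6.119²·sin(360°/12) = 112.32 mm²); the r=8.5 cylinder at (14.5, 1) gives a regular 12-gon of circumradius 8.5 (constant along its height) (area = (12/2)·8.500²·sin(360°/12) = 216.75 mm²); Subtracting the remaining from the first: starting from the r=7 sphere (112.32 mm²), the r=8.5 cylinder at (14.5, 1) misses the remaining region (no effect) — area = 112.32 mm². Overall, the cross-section is a single solid region. Net area = 112.32 mm².

112.32 mm²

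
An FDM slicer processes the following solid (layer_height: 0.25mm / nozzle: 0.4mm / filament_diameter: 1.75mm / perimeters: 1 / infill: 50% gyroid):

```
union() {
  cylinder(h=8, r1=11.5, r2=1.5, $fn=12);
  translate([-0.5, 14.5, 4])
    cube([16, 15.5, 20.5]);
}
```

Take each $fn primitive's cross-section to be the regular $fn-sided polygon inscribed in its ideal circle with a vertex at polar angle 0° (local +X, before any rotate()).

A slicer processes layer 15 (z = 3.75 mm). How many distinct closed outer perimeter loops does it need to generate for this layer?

At z = 3.75 mm: the cone: at t=0.469 of its height the radius interpolates to r₁+(r₂−r₁)t = 6.812, giving a regular 12-gon of that circumradius; the cube at (-0.5, 14.5) is not intersected at this z (z outside [4, 24.5]); Merging all regions: only the cone is present, so the union is just that shape — 1 connected region. The result has 1 disconnected region.

1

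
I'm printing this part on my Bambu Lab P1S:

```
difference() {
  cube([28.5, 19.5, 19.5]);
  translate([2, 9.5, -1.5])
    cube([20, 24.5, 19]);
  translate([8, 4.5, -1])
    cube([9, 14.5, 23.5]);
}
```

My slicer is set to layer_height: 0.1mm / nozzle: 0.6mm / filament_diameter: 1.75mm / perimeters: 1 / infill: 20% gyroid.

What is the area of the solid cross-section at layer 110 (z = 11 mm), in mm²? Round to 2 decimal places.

310.75 mm²

At z = 11 mm: the cube (footprint 28.5×19.5) is included at this height (area 555.75 mm²); the cube at (2, 9.5) (footprint 20×24.5) is included at this height (area 490.00 mm²); the 9×14.5 cube at (8, 4.5) contributes its full rectangle (area 130.50 mm²); After the difference (first − rest): starting from the 28.5×19.5 cube (555.75 mm²), the 20×24.5 cube at (2, 9.5) partially overlaps it — only the 200.00 mm² overlap (of its 490.00 mm²) is removed, clipping the outline; the 9×14.5 cube at (8, 4.5) partially overlaps it — only the 45.00 mm² overlap (of its 130.50 mm²) is removed, clipping the outline — area = 310.75 mm². Overall, the cross-section is a single solid region. Net area = 310.75 mm².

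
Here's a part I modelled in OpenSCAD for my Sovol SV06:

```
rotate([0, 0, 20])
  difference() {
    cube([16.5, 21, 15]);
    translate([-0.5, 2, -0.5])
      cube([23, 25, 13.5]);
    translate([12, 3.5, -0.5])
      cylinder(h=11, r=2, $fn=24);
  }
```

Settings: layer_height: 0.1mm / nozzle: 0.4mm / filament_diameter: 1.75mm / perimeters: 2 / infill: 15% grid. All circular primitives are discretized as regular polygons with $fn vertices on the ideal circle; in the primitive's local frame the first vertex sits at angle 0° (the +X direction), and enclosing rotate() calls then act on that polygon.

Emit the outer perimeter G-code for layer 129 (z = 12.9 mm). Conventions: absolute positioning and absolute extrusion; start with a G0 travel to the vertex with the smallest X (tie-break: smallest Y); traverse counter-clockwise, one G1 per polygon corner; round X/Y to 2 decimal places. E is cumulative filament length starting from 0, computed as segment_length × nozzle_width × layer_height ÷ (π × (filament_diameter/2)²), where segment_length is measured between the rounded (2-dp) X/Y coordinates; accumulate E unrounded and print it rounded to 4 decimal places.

At z = 12.9 mm: the cube is present — its section is the full 16.5×21 rectangle; the 23×25 cube at (-0.5, 2) contributes its full rectangle; the cylinder at (12, 3.5) is absent (z outside [-0.5, 10.5]); Taking the first minus the rest: starting from the 16.5×21 cube, the 23×25 cube at (-0.5, 2) partially overlaps it — only the 313.50 mm² overlap (of its 575.00 mm²) is removed, clipping the outline — 1 connected region; (whole slice rotated 20° about Z — lengths, areas and connectivity unchanged). The outline is a single polygon with 4 vertices. Extrusion per mm of travel: 0.4 × 0.1 / (π × 0.875²) = 0.016630. Accumulating E over each segment gives final E = 0.6151.

G0 X-0.68 Y1.88 Z12.90
G1 X0.00 Y0.00 E0.0332
G1 X15.50 Y5.64 E0.3075
G1 X14.82 Y7.52 E0.3408
G1 X-0.68 Y1.88 E0.6151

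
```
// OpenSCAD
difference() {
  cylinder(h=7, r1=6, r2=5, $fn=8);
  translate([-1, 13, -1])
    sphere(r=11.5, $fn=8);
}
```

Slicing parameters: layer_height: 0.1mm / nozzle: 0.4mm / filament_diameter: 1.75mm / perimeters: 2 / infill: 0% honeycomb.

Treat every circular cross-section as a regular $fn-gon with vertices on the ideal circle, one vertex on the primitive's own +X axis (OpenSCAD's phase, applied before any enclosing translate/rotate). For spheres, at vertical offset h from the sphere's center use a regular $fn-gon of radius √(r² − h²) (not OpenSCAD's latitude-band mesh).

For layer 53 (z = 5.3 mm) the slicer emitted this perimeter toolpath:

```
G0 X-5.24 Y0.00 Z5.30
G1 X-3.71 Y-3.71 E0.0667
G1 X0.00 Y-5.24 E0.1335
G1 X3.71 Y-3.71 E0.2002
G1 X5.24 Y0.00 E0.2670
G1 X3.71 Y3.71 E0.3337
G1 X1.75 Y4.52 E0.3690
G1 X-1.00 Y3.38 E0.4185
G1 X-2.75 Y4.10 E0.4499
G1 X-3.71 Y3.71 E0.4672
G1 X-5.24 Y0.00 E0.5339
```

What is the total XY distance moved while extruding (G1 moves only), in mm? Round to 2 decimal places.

32.10 mm

Sum the Euclidean lengths of each G1 segment: total = 32.10 mm.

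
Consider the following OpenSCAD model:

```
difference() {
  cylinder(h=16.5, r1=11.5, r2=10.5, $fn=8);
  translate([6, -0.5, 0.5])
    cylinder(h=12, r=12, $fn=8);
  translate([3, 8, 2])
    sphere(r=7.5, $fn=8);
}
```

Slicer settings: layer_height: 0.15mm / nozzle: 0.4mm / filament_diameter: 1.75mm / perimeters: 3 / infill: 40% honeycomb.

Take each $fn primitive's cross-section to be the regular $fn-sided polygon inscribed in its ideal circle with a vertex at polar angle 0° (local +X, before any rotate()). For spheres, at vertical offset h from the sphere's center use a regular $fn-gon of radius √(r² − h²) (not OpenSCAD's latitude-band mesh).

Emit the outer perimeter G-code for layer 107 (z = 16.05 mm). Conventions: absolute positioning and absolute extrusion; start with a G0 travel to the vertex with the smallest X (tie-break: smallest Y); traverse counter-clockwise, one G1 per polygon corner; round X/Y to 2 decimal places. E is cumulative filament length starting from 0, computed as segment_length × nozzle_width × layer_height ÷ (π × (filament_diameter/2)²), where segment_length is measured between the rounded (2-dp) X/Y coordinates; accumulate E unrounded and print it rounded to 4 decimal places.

G0 X-10.53 Y0.00 Z16.05
G1 X-7.44 Y-7.44 E0.2010
G1 X0.00 Y-10.53 E0.4019
G1 X7.44 Y-7.44 E0.6029
G1 X10.53 Y0.00 E0.8038
G1 X7.44 Y7.44 E1.0048
G1 X0.00 Y10.53 E1.2058
G1 X-7.44 Y7.44 E1.4067
G1 X-10.53 Y0.00 E1.6077

At z = 16.05 mm: the cone (r1=11.5→r2=10.5) has section circumradius 10.527 here — a regular 8-gon; the cylinder at (6, -0.5) does not reach this height (z outside [0.5, 12.5]); the sphere at (3, 8) does not reach this height (|z−center|=14.050 > r=7.5); After the difference (first − rest): none of the subtracted shapes is present at this height, so the cone is unchanged — 1 connected region. The outline is a single polygon with 8 vertices. Extrusion per mm of travel: 0.4 × 0.15 / (π × 0.875²) = 0.024945. Accumulating E over each segment gives final E = 1.6077.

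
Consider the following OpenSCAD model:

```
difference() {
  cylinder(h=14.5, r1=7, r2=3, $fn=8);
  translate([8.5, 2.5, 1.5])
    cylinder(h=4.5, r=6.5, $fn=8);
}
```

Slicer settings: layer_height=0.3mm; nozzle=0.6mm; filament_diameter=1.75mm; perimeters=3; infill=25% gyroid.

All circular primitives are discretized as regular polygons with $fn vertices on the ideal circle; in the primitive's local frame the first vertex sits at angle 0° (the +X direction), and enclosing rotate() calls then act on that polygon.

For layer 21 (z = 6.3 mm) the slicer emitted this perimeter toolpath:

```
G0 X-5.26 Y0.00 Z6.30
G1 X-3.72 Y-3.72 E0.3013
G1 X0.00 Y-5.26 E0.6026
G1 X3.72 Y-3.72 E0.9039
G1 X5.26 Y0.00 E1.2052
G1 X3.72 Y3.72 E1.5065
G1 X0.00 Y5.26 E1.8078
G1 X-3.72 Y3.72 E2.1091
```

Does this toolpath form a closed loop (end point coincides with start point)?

Start point (G0): (-5.26, 0.00). End point (last G1): the path does not return to the start — open.

no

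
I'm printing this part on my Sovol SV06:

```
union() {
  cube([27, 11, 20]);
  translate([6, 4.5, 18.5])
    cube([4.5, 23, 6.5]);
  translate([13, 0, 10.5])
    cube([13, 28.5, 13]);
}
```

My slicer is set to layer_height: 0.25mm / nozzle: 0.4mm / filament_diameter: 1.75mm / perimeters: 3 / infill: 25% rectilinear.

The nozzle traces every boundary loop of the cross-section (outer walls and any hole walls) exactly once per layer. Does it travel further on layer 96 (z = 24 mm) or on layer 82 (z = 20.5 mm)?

Layer 96 (z = 24): the cube is absent (z outside [0, 20]); the cube at (6, 4.5) is present — its section is the full 4.5×23 rectangle (perimeter 55.00 mm); the cube at (13, 0) does not reach this height (z outside [10.5, 23.5]); Merging all regions: only the 4.5×23 cube at (6, 4.5) is present, so the union is just that shape — boundary = 55.00 mm. So its perimeter = 55.00 mm. Layer 82 (z = 20.5): the cube is absent (z outside [0, 20]); the 4.5×23 cube at (6, 4.5) contributes its full rectangle (perimeter 55.00 mm); the 13×28.5 cube at (13, 0) contributes its full rectangle (perimeter 83.00 mm); Merging all regions: the 2 present regions are separate (no shared area or edge), so areas and boundary lengths simply add and each stays a separate island — boundary = 138.00 mm. So its perimeter = 138.00 mm. Layer 82 is larger (138.00 vs 55.00 mm).

layer 82 (z = 20.5 mm)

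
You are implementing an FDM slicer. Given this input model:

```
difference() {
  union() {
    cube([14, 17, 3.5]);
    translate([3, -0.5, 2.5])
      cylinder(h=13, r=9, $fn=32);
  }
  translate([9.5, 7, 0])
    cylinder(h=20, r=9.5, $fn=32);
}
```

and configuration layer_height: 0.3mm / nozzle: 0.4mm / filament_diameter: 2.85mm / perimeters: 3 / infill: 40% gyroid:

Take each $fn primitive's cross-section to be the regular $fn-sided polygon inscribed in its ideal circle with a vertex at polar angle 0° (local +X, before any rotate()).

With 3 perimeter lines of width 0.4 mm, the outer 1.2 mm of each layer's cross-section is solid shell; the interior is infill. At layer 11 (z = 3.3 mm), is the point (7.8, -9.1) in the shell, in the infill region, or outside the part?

outside

At z = 3.3 mm: the cube (footprint 14×17) is included at this height; the r=9 cylinder at (3, -0.5) contributes a regular 32-gon of circumradius 9; Merging all regions: the regions partially overlap (shared area 83.62 mm²), so overlapping operands fuse into one piece — 1 connected region; the r=9.5 cylinder at (9.5, 7) gives a regular 32-gon of circumradius 9.5 (constant along its height); Taking the first minus the rest: starting from the result so far, the r=9.5 cylinder at (9.5, 7) partially overlaps it — only the 219.06 mm² overlap (of its 281.71 mm²) is removed, clipping the outline — 1 connected region. Overall, the cross-section is a single solid region. The nearest boundary edge runs (8.00, -7.98)→(6.44, -8.81); distance from the point to it = 0.89 mm. The point is not inside any of the regions above, so it lies outside the cross-section (0.89 mm from the nearest boundary).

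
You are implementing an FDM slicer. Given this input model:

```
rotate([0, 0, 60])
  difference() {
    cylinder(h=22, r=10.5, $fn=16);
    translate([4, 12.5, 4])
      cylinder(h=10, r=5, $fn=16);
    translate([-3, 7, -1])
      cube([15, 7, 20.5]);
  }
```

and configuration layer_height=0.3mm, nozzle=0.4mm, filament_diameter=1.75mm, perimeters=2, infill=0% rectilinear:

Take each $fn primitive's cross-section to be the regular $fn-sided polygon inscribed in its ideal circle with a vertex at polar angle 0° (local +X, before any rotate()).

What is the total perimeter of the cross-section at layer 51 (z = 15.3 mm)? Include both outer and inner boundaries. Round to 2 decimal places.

At z = 15.3 mm: the cylinder: section is a regular 16-gon, circumradius r=10.5 (perimeter = 2·16·10.500·sin(180°/16) = 65.55 mm); the cylinder at (4, 12.5) does not reach this height (z outside [4, 14]); the cube at (-3, 7) (footprint 15×7) is included at this height (perimeter 44.00 mm); Taking the first minus the rest: starting from the r=10.5 cylinder, the 15×7 cube at (-3, 7) partially overlaps it — only the 27.45 mm² overlap (of its 105.00 mm²) is removed, clipping the outline — boundary = 67.40 mm; (whole slice rotated 60° about Z — lengths, areas and connectivity unchanged). Overall, the cross-section is a single solid region. Total boundary length (outer) = 67.40 mm.

67.40 mm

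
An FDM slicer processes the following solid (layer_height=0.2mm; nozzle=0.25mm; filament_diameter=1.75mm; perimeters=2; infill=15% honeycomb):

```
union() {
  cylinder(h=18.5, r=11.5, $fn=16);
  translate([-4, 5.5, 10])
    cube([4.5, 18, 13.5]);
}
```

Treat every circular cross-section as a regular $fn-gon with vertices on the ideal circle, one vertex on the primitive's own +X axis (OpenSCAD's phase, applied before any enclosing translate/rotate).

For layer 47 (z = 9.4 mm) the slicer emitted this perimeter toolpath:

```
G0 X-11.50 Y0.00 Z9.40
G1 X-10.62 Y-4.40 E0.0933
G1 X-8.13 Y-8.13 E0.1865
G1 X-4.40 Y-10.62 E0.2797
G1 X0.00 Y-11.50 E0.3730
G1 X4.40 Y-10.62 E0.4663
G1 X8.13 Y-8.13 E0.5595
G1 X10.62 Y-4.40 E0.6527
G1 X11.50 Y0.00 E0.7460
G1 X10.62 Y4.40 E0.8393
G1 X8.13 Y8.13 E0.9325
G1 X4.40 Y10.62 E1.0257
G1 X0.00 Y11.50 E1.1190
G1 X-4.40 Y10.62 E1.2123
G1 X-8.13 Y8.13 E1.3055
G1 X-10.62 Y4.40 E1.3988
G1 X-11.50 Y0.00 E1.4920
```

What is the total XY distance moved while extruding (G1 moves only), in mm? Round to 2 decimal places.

Sum the Euclidean lengths of each G1 segment: total = 71.78 mm.

71.78 mm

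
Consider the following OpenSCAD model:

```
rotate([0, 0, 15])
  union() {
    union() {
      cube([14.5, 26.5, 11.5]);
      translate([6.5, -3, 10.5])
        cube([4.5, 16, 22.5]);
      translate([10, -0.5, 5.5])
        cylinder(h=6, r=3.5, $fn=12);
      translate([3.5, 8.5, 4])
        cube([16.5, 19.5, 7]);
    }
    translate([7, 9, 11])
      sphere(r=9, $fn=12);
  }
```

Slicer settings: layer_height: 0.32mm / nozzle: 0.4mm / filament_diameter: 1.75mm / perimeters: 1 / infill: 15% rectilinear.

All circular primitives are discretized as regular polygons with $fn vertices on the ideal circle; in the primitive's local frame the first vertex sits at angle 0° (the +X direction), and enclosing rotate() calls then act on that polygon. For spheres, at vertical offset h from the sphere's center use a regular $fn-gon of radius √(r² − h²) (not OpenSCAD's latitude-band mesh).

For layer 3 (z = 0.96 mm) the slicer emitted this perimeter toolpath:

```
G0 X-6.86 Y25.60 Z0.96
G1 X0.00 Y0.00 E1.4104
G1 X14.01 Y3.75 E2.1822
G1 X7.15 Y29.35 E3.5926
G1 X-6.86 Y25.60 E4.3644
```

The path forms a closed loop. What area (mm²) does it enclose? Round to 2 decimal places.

Apply the shoelace formula to the sequence of (X, Y) vertices; enclosed area = 384.38 mm².

384.38 mm²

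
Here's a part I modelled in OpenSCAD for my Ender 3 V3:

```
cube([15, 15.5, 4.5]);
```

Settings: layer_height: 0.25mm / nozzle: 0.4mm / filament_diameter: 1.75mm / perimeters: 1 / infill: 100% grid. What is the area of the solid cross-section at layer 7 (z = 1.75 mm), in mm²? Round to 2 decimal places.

At z = 1.75 mm: the cube (footprint 15×15.5) is included at this height (area 232.50 mm²). Overall, the cross-section is a single solid region. Net area = 232.50 mm².

232.50 mm²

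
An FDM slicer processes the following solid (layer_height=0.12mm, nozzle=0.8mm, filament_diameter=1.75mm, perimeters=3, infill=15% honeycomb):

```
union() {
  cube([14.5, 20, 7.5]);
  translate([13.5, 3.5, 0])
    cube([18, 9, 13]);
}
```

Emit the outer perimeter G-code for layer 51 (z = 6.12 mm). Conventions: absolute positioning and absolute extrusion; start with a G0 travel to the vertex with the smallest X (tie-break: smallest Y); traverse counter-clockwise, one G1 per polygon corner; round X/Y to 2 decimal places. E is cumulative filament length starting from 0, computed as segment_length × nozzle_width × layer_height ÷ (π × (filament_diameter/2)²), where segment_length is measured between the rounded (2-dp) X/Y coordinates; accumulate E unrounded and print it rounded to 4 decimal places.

G0 X0.00 Y0.00 Z6.12
G1 X14.50 Y0.00 E0.5787
G1 X14.50 Y3.50 E0.7184
G1 X31.50 Y3.50 E1.3969
G1 X31.50 Y12.50 E1.7561
G1 X14.50 Y12.50 E2.4346
G1 X14.50 Y20.00 E2.7340
G1 X0.00 Y20.00 E3.3127
G1 X0.00 Y0.00 E4.1110

At z = 6.12 mm: the cube is present — its section is the full 14.5×20 rectangle; the cube at (13.5, 3.5) is present — its section is the full 18×9 rectangle; Taking the union: the regions partially overlap (shared area 9.00 mm²), so overlapping operands fuse into one piece — 1 connected region. The outline is a single polygon with 8 vertices. Extrusion per mm of travel: 0.8 × 0.12 / (π × 0.875²) = 0.039912. Accumulating E over each segment gives final E = 4.1110.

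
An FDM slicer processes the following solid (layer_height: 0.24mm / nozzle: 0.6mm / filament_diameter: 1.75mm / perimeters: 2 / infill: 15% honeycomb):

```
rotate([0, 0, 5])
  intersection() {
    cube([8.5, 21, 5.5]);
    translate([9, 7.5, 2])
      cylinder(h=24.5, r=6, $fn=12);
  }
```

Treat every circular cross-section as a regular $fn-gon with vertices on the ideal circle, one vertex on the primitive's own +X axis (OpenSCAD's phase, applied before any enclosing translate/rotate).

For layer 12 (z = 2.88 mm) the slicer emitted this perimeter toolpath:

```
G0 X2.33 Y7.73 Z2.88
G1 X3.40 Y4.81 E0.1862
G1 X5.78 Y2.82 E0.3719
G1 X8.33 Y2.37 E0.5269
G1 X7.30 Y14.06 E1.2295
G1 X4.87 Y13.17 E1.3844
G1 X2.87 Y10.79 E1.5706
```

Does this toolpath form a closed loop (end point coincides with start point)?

Start point (G0): (2.33, 7.73). End point (last G1): the path does not return to the start — open.

no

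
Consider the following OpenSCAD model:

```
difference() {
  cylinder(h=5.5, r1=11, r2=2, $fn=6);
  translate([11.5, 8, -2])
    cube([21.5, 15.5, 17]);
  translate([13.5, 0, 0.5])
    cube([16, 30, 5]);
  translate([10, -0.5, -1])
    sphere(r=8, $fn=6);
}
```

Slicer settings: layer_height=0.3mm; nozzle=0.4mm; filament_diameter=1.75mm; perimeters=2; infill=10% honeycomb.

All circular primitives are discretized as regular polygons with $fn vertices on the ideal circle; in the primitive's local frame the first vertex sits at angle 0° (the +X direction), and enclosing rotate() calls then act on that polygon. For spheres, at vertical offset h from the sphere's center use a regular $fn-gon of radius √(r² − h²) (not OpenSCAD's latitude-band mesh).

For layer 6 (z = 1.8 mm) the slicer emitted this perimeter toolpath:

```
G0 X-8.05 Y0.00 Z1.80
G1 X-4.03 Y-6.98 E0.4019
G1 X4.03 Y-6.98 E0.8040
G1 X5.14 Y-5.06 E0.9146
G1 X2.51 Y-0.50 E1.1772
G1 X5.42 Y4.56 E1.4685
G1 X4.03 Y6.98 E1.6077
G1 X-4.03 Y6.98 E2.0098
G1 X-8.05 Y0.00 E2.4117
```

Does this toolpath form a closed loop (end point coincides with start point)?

Start point (G0): (-8.05, 0.00). End point (last G1): the path returns to the start — closed.

yes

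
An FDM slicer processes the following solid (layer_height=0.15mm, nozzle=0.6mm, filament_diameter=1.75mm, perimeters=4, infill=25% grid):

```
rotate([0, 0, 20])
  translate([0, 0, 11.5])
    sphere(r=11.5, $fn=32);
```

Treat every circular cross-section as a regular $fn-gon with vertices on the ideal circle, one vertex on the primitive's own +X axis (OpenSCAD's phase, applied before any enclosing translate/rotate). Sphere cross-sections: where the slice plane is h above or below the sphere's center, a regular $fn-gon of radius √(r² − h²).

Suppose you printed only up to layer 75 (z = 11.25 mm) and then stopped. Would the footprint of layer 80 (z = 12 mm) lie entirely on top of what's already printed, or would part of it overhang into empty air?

Compare the two slices. At z = 11.25: the sphere: section is a regular 32-gon, circumradius = √(r²−h²) = √(11.5²−0.25²) = 11.497 (area = (32/2)·11.497²·sin(360°/32) = 412.62 mm²); (rotated 20° about Z; rotation is an isometry so areas/perimeters/island counts are preserved). At z = 12: the sphere: section is a regular 32-gon, circumradius = √(r²−h²) = √(11.5²−0.5²) = 11.489 (area = (32/2)·11.489²·sin(360°/32) = 412.03 mm²); (rotated 20° about Z; rotation is an isometry so areas/perimeters/island counts are preserved). Checking containment: the cross-section at z = 12 is a subset of the cross-section at z = 11.25.

entirely on top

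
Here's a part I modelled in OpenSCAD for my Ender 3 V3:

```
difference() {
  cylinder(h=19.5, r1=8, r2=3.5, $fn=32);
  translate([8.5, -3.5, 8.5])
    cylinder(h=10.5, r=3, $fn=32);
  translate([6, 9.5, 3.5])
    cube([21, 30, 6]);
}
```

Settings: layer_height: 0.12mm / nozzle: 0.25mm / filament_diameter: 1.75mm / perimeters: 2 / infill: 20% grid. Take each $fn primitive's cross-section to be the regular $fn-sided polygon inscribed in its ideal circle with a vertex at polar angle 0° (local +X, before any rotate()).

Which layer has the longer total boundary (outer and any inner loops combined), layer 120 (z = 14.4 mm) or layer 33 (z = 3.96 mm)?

Layer 120 (z = 14.4): the cone: at t=0.738 of its height the radius interpolates to r₁+(r₂−r₁)t = 4.677, giving a regular 32-gon of that circumradius (perimeter = 2·32·4.677·sin(180°/32) = 29.34 mm); the cylinder at (8.5, -3.5): section is a regular 32-gon, circumradius r=3 (perimeter = 2·32·3.000·sin(180°/32) = 18.82 mm); the cube at (6, 9.5) is not intersected at this z (z outside [3.5, 9.5]); Taking the first minus the rest: starting from the cone, the r=3 cylinder at (8.5, -3.5) misses the remaining region (no effect) — boundary = 29.34 mm. So its perimeter = 29.34 mm. Layer 33 (z = 3.96): the cone (r1=8→r2=3.5) has section circumradius 7.086 here — a regular 32-gon (perimeter = 2·32·7.086·sin(180°/32) = 44.45 mm); the cylinder at (8.5, -3.5) is not intersected at this z (z outside [8.5, 19]); the 21×30 cube at (6, 9.5) contributes its full rectangle (perimeter 102.00 mm); Subtracting the remaining from the first: starting from the cone, the 21×30 cube at (6, 9.5) misses the remaining region (no effect) — boundary = 44.45 mm. So its perimeter = 44.45 mm. Layer 33 is larger (44.45 vs 29.34 mm).

layer 33 (z = 3.96 mm)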